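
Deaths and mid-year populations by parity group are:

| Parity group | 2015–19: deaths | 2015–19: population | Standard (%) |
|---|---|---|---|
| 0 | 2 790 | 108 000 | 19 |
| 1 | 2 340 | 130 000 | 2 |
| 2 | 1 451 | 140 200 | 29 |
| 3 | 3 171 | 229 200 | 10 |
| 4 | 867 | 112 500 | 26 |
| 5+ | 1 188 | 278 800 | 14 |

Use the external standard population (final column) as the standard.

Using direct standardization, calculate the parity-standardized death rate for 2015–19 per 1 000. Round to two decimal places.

Parity-specific rates per 1 000 for 2015–19: 25.833, 18.000, 10.350, 13.835, 7.707, 4.261.
Standard weights: 0.19, 0.02, 0.29, 0.10, 0.26, 0.14.
Standardized rate: 0.1900×25.833 + 0.0200×18.000 + 0.2900×10.350 + 0.1000×13.835 + 0.2600×7.707 + 0.1400×4.261 = 12.2535 per 1 000.

12.25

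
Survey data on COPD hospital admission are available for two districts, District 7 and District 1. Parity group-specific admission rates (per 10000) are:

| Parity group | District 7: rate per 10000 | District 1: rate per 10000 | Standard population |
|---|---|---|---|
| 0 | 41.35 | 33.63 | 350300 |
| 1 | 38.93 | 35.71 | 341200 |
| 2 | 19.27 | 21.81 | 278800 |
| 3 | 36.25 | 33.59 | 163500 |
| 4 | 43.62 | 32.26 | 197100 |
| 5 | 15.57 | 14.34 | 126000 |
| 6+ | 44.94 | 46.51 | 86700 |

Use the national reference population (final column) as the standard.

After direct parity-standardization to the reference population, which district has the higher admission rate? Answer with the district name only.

Standard total = 1543600; weights = 0.2269, 0.2210, 0.1806, 0.1059, 0.1277, 0.0816, 0.0562.
District 7: 0.2269×41.35 + 0.2210×38.93 + 0.1806×19.27 + 0.1059×36.25 + 0.1277×43.62 + 0.0816×15.57 + 0.0562×44.94 = 34.6740 per 10000.
District 1: 0.2269×33.63 + 0.2210×35.71 + 0.1806×21.81 + 0.1059×33.59 + 0.1277×32.26 + 0.0816×14.34 + 0.0562×46.51 = 30.9246 per 10000.

District 7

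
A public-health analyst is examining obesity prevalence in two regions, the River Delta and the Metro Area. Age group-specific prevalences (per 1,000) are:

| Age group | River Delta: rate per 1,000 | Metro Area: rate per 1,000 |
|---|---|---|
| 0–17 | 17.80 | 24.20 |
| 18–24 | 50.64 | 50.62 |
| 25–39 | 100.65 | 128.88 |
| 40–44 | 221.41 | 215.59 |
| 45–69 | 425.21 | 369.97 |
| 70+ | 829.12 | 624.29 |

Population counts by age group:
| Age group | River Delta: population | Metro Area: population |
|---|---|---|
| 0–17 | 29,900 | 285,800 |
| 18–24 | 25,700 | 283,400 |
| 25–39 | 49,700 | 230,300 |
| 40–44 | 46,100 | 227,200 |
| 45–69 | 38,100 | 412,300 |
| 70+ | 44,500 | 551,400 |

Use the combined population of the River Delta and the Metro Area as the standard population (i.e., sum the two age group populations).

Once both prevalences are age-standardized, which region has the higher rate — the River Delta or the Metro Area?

River Delta

Combined standard total = 2,224,400; weights = 0.1419, 0.1390, 0.1259, 0.1229, 0.2025, 0.2679.
The River Delta: 0.1419×17.80 + 0.1390×50.64 + 0.1259×100.65 + 0.1229×221.41 + 0.2025×425.21 + 0.2679×829.12 = 357.6483 per 1,000.
The Metro Area: 0.1419×24.20 + 0.1390×50.62 + 0.1259×128.88 + 0.1229×215.59 + 0.2025×369.97 + 0.2679×624.29 = 295.3348 per 1,000.
The crude rates (299.74 vs 299.79) would put the Metro Area higher, but that reflects its age composition; once standardized to a common age structure, the River Delta has the higher underlying rate.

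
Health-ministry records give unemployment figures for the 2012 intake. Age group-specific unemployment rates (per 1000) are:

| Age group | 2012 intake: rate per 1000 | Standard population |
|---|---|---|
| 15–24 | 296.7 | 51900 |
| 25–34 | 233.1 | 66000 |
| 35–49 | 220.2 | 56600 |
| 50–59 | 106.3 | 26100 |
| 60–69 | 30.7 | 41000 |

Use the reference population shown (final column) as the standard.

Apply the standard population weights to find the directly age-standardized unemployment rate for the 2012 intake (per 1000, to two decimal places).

Standard total = 241600; weights = 0.2148, 0.2732, 0.2343, 0.1080, 0.1697.
Standardized rate: 0.2148×296.7 + 0.2732×233.1 + 0.2343×220.2 + 0.1080×106.3 + 0.1697×30.7 = 195.6945 per 1000.

195.69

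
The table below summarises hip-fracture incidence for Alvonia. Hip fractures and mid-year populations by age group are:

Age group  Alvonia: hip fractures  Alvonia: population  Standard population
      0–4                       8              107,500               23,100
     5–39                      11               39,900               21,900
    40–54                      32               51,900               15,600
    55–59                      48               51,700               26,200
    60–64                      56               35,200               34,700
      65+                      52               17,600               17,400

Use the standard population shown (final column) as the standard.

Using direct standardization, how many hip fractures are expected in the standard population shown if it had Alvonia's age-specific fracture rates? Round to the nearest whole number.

148

Age-specific rates per 100,000 for Alvonia: 7.44, 27.57, 61.66, 92.84, 159.09, 295.45.
Expected hip fractures = Σ (standard pop × age-specific rate ÷ 100,000)
= 23,100×7.44/100,000 + 21,900×27.57/100,000 + 15,600×61.66/100,000 + 26,200×92.84/100,000 + 34,700×159.09/100,000 + 17,400×295.45/100,000
= 1.72 + 6.04 + 9.62 + 24.32 + 55.20 + 51.41 = 148.31.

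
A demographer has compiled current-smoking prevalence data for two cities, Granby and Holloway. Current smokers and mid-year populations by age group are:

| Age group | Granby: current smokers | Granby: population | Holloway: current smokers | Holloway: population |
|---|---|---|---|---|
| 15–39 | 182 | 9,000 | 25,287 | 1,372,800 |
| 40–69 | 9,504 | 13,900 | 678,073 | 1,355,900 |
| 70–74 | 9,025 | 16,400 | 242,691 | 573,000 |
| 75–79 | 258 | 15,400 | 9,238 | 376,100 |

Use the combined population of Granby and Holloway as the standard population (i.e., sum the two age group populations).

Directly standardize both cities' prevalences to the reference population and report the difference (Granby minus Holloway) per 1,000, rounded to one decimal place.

87.3

Age-specific rates per 1,000 for Granby: 20.222, 683.741, 550.305, 16.753.
For Holloway: 18.420, 500.091, 423.545, 24.563.
Combined standard total = 3,732,500; weights = 0.3702, 0.3670, 0.1579, 0.1049.
Granby: 0.3702×20.222 + 0.3670×683.741 + 0.1579×550.305 + 0.1049×16.753 = 347.0704 per 1,000.
Holloway: 0.3702×18.420 + 0.3670×500.091 + 0.1579×423.545 + 0.1049×24.563 = 259.8072 per 1,000.
Difference = 347.0704 − 259.8072 = 87.2631.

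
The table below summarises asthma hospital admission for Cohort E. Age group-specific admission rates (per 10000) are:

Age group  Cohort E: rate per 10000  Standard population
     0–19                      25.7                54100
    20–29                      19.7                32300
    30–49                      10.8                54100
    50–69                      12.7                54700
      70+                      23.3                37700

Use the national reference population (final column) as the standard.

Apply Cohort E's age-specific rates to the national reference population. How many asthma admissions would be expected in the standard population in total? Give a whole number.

Expected asthma admissions = Σ (standard pop × age-specific rate ÷ 10000)
= 54100×25.7/10000 + 32300×19.7/10000 + 54100×10.8/10000 + 54700×12.7/10000 + 37700×23.3/10000
= 139.04 + 63.63 + 58.43 + 69.47 + 87.84 = 418.41.

418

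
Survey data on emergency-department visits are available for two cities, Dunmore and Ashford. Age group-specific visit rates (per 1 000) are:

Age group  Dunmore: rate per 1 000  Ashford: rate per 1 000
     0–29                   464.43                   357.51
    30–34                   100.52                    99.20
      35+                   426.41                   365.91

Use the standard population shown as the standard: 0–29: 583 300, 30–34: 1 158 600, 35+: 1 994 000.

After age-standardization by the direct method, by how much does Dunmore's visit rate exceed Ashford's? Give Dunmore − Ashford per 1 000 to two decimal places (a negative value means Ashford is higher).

Standard total = 3 735 900; weights = 0.1561, 0.3101, 0.5337.
Dunmore: 0.1561×464.43 + 0.3101×100.52 + 0.5337×426.41 = 331.2792 per 1 000.
Ashford: 0.1561×357.51 + 0.3101×99.20 + 0.5337×365.91 = 281.8848 per 1 000.
Difference = 331.2792 − 281.8848 = 49.3945.

49.39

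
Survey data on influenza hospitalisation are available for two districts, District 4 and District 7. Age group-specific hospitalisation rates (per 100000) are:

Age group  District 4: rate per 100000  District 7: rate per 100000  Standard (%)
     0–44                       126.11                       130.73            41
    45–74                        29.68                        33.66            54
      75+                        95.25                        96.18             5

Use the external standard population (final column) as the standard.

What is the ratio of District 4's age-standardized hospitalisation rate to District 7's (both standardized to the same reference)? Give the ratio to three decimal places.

0.947

Standard weights: 0.41, 0.54, 0.05.
District 4: 0.4100×126.11 + 0.5400×29.68 + 0.0500×95.25 = 72.4948 per 100000.
District 7: 0.4100×130.73 + 0.5400×33.66 + 0.0500×96.18 = 76.5847 per 100000.
Ratio = 72.4948 ÷ 76.5847 = 0.94660.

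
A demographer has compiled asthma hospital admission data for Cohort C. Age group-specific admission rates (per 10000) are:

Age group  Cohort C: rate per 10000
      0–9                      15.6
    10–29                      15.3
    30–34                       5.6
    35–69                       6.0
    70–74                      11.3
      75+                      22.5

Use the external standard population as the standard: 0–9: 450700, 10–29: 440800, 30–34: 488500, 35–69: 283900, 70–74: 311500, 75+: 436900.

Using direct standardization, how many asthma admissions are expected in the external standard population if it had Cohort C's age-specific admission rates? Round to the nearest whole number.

Expected asthma admissions = Σ (standard pop × age-specific rate ÷ 10000)
= 450700×15.6/10000 + 440800×15.3/10000 + 488500×5.6/10000 + 283900×6.0/10000 + 311500×11.3/10000 + 436900×22.5/10000
= 703.09 + 674.42 + 273.56 + 170.34 + 352.00 + 983.02 = 3156.44.

3156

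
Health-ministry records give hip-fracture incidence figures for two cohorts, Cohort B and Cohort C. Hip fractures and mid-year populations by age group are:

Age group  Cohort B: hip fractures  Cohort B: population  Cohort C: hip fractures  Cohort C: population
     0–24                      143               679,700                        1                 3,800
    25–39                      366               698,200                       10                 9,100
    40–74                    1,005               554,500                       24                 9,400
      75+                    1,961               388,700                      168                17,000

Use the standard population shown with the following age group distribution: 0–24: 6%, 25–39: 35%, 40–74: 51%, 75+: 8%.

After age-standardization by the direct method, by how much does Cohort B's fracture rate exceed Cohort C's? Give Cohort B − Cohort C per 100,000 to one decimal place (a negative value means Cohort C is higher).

Age-specific rates per 100,000 for Cohort B: 21.04, 52.42, 181.24, 504.50.
For Cohort C: 26.32, 109.89, 255.32, 988.24.
Standard weights: 0.06, 0.35, 0.51, 0.08.
Cohort B: 0.0600×21.04 + 0.3500×52.42 + 0.5100×181.24 + 0.0800×504.50 = 152.4043 per 100,000.
Cohort C: 0.0600×26.32 + 0.3500×109.89 + 0.5100×255.32 + 0.0800×988.24 = 249.3121 per 100,000.
Difference = 152.4043 − 249.3121 = -96.9078.

-96.9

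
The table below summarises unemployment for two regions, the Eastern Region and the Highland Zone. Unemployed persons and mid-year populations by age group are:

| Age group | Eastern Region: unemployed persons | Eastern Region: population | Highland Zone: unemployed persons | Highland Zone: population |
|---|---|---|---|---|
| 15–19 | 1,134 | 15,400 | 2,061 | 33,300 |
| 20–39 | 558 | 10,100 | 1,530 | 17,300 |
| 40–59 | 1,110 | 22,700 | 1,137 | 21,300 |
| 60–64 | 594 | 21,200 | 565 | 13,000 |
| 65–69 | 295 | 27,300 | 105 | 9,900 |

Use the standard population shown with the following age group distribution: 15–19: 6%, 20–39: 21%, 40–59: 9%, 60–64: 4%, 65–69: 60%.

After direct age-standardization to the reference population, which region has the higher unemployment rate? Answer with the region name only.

Highland Zone

Age-specific rates per 1,000 for the Eastern Region: 73.636, 55.248, 48.899, 28.019, 10.806.
For the Highland Zone: 61.892, 88.439, 53.380, 43.462, 10.606.
Standard weights: 0.06, 0.21, 0.09, 0.04, 0.60.
The Eastern Region: 0.0600×73.636 + 0.2100×55.248 + 0.0900×48.899 + 0.0400×28.019 + 0.6000×10.806 = 28.0253 per 1,000.
The Highland Zone: 0.0600×61.892 + 0.2100×88.439 + 0.0900×53.380 + 0.0400×43.462 + 0.6000×10.606 = 35.1921 per 1,000.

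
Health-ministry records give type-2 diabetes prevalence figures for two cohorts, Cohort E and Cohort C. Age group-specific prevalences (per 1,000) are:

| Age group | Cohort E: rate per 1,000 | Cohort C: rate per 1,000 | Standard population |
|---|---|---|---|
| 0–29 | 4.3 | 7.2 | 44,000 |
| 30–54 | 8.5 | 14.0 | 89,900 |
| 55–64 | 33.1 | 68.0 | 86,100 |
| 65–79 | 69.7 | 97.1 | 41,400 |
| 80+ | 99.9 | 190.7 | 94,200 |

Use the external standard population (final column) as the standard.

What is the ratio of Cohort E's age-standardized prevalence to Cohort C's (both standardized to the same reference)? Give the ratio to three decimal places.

0.547

Standard total = 355,600; weights = 0.1237, 0.2528, 0.2421, 0.1164, 0.2649.
Cohort E: 0.1237×4.3 + 0.2528×8.5 + 0.2421×33.1 + 0.1164×69.7 + 0.2649×99.9 = 45.2740 per 1,000.
Cohort C: 0.1237×7.2 + 0.2528×14.0 + 0.2421×68.0 + 0.1164×97.1 + 0.2649×190.7 = 82.7168 per 1,000.
Ratio = 45.2740 ÷ 82.7168 = 0.54734.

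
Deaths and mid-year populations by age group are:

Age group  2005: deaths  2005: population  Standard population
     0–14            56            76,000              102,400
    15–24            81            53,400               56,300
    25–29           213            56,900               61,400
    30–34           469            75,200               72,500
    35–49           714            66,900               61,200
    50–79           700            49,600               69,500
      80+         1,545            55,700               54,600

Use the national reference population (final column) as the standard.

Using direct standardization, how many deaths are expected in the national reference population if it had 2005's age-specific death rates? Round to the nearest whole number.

Age-specific rates per 100,000 for 2005: 73.68, 151.69, 374.34, 623.67, 1067.26, 1411.29, 2773.79.
Expected deaths = Σ (standard pop × age-specific rate ÷ 100,000)
= 102,400×73.68/100,000 + 56,300×151.69/100,000 + 61,400×374.34/100,000 + 72,500×623.67/100,000 + 61,200×1067.26/100,000 + 69,500×1411.29/100,000 + 54,600×2773.79/100,000
= 75.45 + 85.40 + 229.85 + 452.16 + 653.17 + 980.85 + 1514.49 = 3991.36.

3991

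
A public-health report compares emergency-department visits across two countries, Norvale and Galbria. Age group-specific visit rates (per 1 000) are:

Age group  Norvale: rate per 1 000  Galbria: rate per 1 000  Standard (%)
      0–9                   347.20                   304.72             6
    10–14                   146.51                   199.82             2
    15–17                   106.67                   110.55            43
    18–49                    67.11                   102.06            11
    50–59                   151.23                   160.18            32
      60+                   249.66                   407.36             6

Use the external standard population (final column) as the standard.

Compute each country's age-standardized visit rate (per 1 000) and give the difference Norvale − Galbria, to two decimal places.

-16.36

Standard weights: 0.06, 0.02, 0.43, 0.11, 0.32, 0.06.
Norvale: 0.0600×347.20 + 0.0200×146.51 + 0.4300×106.67 + 0.1100×67.11 + 0.3200×151.23 + 0.0600×249.66 = 140.3856 per 1 000.
Galbria: 0.0600×304.72 + 0.0200×199.82 + 0.4300×110.55 + 0.1100×102.06 + 0.3200×160.18 + 0.0600×407.36 = 156.7419 per 1 000.
Difference = 140.3856 − 156.7419 = -16.3563.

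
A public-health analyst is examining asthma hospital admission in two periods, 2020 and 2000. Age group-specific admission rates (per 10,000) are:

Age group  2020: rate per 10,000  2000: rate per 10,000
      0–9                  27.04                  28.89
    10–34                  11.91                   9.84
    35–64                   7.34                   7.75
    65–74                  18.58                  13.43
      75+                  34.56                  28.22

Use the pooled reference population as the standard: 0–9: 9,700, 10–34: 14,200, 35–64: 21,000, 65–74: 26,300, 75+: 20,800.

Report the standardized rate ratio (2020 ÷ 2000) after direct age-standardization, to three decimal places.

Standard total = 92,000; weights = 0.1054, 0.1543, 0.2283, 0.2859, 0.2261.
2020: 0.1054×27.04 + 0.1543×11.91 + 0.2283×7.34 + 0.2859×18.58 + 0.2261×34.56 = 19.4897 per 10,000.
2000: 0.1054×28.89 + 0.1543×9.84 + 0.2283×7.75 + 0.2859×13.43 + 0.2261×28.22 = 16.5532 per 10,000.
Ratio = 19.4897 ÷ 16.5532 = 1.17740.

1.177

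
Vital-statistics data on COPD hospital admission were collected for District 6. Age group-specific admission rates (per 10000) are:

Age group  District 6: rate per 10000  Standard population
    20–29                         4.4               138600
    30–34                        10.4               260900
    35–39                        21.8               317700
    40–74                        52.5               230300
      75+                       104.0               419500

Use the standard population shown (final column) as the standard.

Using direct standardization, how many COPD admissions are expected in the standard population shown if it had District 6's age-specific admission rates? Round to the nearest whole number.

Expected COPD admissions = Σ (standard pop × age-specific rate ÷ 10000)
= 138600×4.4/10000 + 260900×10.4/10000 + 317700×21.8/10000 + 230300×52.5/10000 + 419500×104.0/10000
= 60.98 + 271.34 + 692.59 + 1209.08 + 4362.80 = 6596.78.

6597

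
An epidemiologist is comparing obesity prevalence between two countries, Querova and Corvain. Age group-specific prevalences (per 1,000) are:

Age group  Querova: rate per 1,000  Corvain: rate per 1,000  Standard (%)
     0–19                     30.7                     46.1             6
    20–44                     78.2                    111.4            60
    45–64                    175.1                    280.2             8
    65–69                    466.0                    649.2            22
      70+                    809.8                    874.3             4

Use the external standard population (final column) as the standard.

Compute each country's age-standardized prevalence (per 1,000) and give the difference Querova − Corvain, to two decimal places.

Standard weights: 0.06, 0.60, 0.08, 0.22, 0.04.
Querova: 0.0600×30.7 + 0.6000×78.2 + 0.0800×175.1 + 0.2200×466.0 + 0.0400×809.8 = 197.6820 per 1,000.
Corvain: 0.0600×46.1 + 0.6000×111.4 + 0.0800×280.2 + 0.2200×649.2 + 0.0400×874.3 = 269.8180 per 1,000.
Difference = 197.6820 − 269.8180 = -72.1360.

-72.14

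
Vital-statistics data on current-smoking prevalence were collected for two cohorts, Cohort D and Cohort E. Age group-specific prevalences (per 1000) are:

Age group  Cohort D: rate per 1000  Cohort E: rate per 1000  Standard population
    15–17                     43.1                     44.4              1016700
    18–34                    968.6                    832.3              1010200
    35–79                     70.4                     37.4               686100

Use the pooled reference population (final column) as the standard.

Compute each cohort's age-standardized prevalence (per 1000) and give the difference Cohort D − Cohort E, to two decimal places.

Standard total = 2713000; weights = 0.3748, 0.3724, 0.2529.
Cohort D: 0.3748×43.1 + 0.3724×968.6 + 0.2529×70.4 = 394.6188 per 1000.
Cohort E: 0.3748×44.4 + 0.3724×832.3 + 0.2529×37.4 = 336.0085 per 1000.
Difference = 394.6188 − 336.0085 = 58.6103.

58.61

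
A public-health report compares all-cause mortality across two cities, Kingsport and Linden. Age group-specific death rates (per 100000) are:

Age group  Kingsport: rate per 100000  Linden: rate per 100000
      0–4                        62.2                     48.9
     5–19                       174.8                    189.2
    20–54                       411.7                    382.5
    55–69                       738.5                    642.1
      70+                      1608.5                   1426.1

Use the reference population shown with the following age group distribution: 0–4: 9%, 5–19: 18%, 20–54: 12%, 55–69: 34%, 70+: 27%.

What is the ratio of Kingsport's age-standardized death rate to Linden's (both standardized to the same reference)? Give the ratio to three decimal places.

Standard weights: 0.09, 0.18, 0.12, 0.34, 0.27.
Kingsport: 0.0900×62.2 + 0.1800×174.8 + 0.1200×411.7 + 0.3400×738.5 + 0.2700×1608.5 = 771.8510 per 100000.
Linden: 0.0900×48.9 + 0.1800×189.2 + 0.1200×382.5 + 0.3400×642.1 + 0.2700×1426.1 = 687.7180 per 100000.
Ratio = 771.8510 ÷ 687.7180 = 1.12234.

1.122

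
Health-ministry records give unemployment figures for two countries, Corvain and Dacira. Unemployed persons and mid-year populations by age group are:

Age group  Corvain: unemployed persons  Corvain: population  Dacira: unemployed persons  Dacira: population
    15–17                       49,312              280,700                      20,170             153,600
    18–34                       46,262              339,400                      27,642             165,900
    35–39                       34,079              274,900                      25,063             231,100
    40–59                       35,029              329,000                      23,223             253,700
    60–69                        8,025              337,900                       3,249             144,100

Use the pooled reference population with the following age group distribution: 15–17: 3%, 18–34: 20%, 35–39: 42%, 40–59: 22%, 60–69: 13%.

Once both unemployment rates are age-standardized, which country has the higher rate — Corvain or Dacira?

Corvain

Age-specific rates per 1,000 for Corvain: 175.675, 136.305, 123.969, 106.471, 23.750.
For Dacira: 131.315, 166.618, 108.451, 91.537, 22.547.
Standard weights: 0.03, 0.20, 0.42, 0.22, 0.13.
Corvain: 0.0300×175.675 + 0.2000×136.305 + 0.4200×123.969 + 0.2200×106.471 + 0.1300×23.750 = 111.1093 per 1,000.
Dacira: 0.0300×131.315 + 0.2000×166.618 + 0.4200×108.451 + 0.2200×91.537 + 0.1300×22.547 = 105.8818 per 1,000.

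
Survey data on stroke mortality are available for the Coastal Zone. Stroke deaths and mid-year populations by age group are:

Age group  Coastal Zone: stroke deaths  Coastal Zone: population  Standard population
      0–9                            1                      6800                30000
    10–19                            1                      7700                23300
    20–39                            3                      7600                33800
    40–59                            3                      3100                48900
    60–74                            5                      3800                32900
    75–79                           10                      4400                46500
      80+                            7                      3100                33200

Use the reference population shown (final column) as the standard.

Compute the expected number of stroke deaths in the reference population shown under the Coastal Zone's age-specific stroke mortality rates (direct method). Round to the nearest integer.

292

Age-specific rates per 100000 for the Coastal Zone: 14.71, 12.99, 39.47, 96.77, 131.58, 227.27, 225.81.
Expected stroke deaths = Σ (standard pop × age-specific rate ÷ 100000)
= 30000×14.71/100000 + 23300×12.99/100000 + 33800×39.47/100000 + 48900×96.77/100000 + 32900×131.58/100000 + 46500×227.27/100000 + 33200×225.81/100000
= 4.41 + 3.03 + 13.34 + 47.32 + 43.29 + 105.68 + 74.97 = 292.04.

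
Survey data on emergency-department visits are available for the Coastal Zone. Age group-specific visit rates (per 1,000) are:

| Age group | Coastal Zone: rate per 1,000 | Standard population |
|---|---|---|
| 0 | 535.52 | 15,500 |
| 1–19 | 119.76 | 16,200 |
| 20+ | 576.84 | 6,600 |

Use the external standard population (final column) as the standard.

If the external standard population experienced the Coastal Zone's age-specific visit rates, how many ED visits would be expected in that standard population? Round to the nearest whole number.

Expected ED visits = Σ (standard pop × age-specific rate ÷ 1,000)
= 15,500×535.52/1,000 + 16,200×119.76/1,000 + 6,600×576.84/1,000
= 8300.56 + 1940.11 + 3807.14 = 14047.82.

14048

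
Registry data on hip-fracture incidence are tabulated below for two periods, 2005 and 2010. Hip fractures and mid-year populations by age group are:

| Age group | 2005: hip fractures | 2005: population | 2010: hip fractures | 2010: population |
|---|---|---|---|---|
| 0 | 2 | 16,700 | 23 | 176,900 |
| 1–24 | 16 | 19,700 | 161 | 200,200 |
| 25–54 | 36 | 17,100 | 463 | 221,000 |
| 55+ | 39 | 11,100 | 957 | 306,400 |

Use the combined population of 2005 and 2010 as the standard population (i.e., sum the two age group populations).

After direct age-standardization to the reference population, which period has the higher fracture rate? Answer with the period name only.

Age-specific rates per 100,000 for 2005: 11.98, 81.22, 210.53, 351.35.
For 2010: 13.00, 80.42, 209.50, 312.34.
Combined standard total = 969,100; weights = 0.1998, 0.2269, 0.2457, 0.3276.
2005: 0.1998×11.98 + 0.2269×81.22 + 0.2457×210.53 + 0.3276×351.35 = 187.6574 per 100,000.
2010: 0.1998×13.00 + 0.2269×80.42 + 0.2457×209.50 + 0.3276×312.34 = 174.6474 per 100,000.
The crude rates (143.96 vs 177.34) would put 2010 higher, but that reflects its age composition; once standardized to a common age structure, 2005 has the higher underlying rate.

2005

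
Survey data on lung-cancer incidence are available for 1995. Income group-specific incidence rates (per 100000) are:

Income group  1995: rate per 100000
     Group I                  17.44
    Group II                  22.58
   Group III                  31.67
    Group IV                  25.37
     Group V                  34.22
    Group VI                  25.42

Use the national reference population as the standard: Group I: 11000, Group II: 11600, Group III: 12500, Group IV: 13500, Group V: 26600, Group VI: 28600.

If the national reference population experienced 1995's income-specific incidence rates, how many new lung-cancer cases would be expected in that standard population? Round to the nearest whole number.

28

Expected new lung-cancer cases = Σ (standard pop × income-specific rate ÷ 100000)
= 11000×17.44/100000 + 11600×22.58/100000 + 12500×31.67/100000 + 13500×25.37/100000 + 26600×34.22/100000 + 28600×25.42/100000
= 1.92 + 2.62 + 3.96 + 3.42 + 9.10 + 7.27 = 28.29.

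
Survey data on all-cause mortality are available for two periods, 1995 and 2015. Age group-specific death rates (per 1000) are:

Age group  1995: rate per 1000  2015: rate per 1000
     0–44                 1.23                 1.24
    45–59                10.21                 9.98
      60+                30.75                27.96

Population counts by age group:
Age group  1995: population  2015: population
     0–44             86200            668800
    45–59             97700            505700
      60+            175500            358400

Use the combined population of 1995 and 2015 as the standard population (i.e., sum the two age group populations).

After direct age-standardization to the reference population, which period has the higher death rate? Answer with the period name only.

1995

Combined standard total = 1892300; weights = 0.3990, 0.3189, 0.2821.
1995: 0.3990×1.23 + 0.3189×10.21 + 0.2821×30.75 = 12.4223 per 1000.
2015: 0.3990×1.24 + 0.3189×9.98 + 0.2821×27.96 = 11.5658 per 1000.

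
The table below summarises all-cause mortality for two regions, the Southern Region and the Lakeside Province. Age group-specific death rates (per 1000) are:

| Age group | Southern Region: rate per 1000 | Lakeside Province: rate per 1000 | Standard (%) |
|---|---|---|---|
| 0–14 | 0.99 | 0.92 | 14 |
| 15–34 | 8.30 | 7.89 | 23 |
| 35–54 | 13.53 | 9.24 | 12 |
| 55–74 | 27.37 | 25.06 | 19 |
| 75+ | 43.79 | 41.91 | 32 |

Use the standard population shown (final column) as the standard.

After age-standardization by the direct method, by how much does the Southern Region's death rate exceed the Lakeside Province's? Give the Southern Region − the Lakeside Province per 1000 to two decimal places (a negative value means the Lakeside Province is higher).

1.66

Standard weights: 0.14, 0.23, 0.12, 0.19, 0.32.
The Southern Region: 0.1400×0.99 + 0.2300×8.30 + 0.1200×13.53 + 0.1900×27.37 + 0.3200×43.79 = 22.8843 per 1000.
The Lakeside Province: 0.1400×0.92 + 0.2300×7.89 + 0.1200×9.24 + 0.1900×25.06 + 0.3200×41.91 = 21.2249 per 1000.
Difference = 22.8843 − 21.2249 = 1.6594.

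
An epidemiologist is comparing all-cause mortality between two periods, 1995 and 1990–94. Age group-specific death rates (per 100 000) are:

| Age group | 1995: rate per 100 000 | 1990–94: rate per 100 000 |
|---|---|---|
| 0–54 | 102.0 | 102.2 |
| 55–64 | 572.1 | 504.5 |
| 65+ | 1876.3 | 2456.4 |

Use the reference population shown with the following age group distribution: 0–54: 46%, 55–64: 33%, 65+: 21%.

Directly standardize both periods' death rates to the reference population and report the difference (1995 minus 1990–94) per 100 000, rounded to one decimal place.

-99.6

Standard weights: 0.46, 0.33, 0.21.
1995: 0.4600×102.0 + 0.3300×572.1 + 0.2100×1876.3 = 629.7360 per 100 000.
1990–94: 0.4600×102.2 + 0.3300×504.5 + 0.2100×2456.4 = 729.3410 per 100 000.
Difference = 629.7360 − 729.3410 = -99.6050.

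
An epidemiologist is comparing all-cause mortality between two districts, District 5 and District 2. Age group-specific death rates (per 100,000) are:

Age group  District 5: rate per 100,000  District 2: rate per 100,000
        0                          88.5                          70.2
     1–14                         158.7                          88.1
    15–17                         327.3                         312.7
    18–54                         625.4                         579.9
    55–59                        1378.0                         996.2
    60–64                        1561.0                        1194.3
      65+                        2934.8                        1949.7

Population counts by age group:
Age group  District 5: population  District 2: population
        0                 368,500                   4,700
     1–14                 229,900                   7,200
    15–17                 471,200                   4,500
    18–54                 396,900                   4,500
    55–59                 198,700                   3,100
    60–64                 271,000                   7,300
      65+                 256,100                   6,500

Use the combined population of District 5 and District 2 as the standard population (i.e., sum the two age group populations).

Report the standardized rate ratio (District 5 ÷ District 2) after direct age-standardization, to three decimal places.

1.330

Combined standard total = 2,230,100; weights = 0.1673, 0.1063, 0.2133, 0.1800, 0.0905, 0.1248, 0.1178.
District 5: 0.1673×88.5 + 0.1063×158.7 + 0.2133×327.3 + 0.1800×625.4 + 0.0905×1378.0 + 0.1248×1561.0 + 0.1178×2934.8 = 879.1414 per 100,000.
District 2: 0.1673×70.2 + 0.1063×88.1 + 0.2133×312.7 + 0.1800×579.9 + 0.0905×996.2 + 0.1248×1194.3 + 0.1178×1949.7 = 660.9607 per 100,000.
Ratio = 879.1414 ÷ 660.9607 = 1.33010.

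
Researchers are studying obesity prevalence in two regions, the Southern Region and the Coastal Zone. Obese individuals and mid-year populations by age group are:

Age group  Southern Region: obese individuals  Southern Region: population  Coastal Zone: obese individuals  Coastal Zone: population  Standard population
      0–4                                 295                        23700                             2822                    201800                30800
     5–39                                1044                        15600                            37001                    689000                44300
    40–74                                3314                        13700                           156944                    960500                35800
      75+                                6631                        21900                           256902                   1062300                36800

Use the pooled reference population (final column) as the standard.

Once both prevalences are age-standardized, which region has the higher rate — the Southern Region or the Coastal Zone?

Age-specific rates per 1000 for the Southern Region: 12.447, 66.923, 241.898, 302.785.
For the Coastal Zone: 13.984, 53.702, 163.398, 241.836.
Standard total = 147700; weights = 0.2085, 0.2999, 0.2424, 0.2492.
The Southern Region: 0.2085×12.447 + 0.2999×66.923 + 0.2424×241.898 + 0.2492×302.785 = 156.7401 per 1000.
The Coastal Zone: 0.2085×13.984 + 0.2999×53.702 + 0.2424×163.398 + 0.2492×241.836 = 118.8825 per 1000.
The crude rates (150.65 vs 155.71) would put the Coastal Zone higher, but that reflects its age composition; once standardized to a common age structure, the Southern Region has the higher underlying rate.

Southern Region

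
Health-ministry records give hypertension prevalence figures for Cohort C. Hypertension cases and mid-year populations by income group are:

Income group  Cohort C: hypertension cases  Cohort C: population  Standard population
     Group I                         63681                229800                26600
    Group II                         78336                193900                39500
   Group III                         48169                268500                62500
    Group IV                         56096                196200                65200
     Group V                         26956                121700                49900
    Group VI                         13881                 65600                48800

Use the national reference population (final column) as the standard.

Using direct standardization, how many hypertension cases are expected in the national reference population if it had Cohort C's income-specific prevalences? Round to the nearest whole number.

Income-specific rates per 1000 for Cohort C: 277.115, 404.002, 179.400, 285.912, 221.495, 211.601.
Expected hypertension cases = Σ (standard pop × income-specific rate ÷ 1000)
= 26600×277.115/1000 + 39500×404.002/1000 + 62500×179.400/1000 + 65200×285.912/1000 + 49900×221.495/1000 + 48800×211.601/1000
= 7371.26 + 15958.08 + 11212.52 + 18641.48 + 11052.62 + 10326.11 = 74562.08.

74562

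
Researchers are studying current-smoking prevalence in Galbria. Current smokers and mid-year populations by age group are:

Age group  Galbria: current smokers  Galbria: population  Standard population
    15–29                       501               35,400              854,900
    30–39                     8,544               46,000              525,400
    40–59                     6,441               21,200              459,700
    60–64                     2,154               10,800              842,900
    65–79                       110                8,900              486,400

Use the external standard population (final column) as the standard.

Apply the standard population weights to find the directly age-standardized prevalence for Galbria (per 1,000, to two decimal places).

133.62

Age-specific rates per 1,000 for Galbria: 14.153, 185.739, 303.821, 199.444, 12.360.
Standard total = 3,169,300; weights = 0.2697, 0.1658, 0.1450, 0.2660, 0.1535.
Standardized rate: 0.2697×14.153 + 0.1658×185.739 + 0.1450×303.821 + 0.2660×199.444 + 0.1535×12.360 = 133.6182 per 1,000.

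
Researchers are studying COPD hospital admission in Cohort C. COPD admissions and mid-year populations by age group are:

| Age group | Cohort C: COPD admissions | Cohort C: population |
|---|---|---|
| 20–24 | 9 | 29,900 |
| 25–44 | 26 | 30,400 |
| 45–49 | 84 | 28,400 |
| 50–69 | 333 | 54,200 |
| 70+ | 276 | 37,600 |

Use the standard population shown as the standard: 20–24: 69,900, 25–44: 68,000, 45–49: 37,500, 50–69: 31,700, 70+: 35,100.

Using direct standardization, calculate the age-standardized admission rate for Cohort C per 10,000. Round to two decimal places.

Age-specific rates per 10,000 for Cohort C: 3.01, 8.55, 29.58, 61.44, 73.40.
Standard total = 242,200; weights = 0.2886, 0.2808, 0.1548, 0.1309, 0.1449.
Standardized rate: 0.2886×3.01 + 0.2808×8.55 + 0.1548×29.58 + 0.1309×61.44 + 0.1449×73.40 = 26.5287 per 10,000.

26.53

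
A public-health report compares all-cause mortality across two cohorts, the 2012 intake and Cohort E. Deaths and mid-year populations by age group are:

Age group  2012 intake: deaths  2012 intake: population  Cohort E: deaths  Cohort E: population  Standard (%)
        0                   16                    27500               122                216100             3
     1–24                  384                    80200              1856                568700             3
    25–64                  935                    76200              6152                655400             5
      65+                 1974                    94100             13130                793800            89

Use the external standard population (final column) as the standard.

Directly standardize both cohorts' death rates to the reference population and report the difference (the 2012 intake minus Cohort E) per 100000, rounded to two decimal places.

413.94

Age-specific rates per 100000 for the 2012 intake: 58.18, 478.80, 1227.03, 2097.77.
For Cohort E: 56.46, 326.36, 938.66, 1654.07.
Standard weights: 0.03, 0.03, 0.05, 0.89.
The 2012 intake: 0.0300×58.18 + 0.0300×478.80 + 0.0500×1227.03 + 0.8900×2097.77 = 1944.4751 per 100000.
Cohort E: 0.0300×56.46 + 0.0300×326.36 + 0.0500×938.66 + 0.8900×1654.07 = 1530.5390 per 100000.
Difference = 1944.4751 − 1530.5390 = 413.9360.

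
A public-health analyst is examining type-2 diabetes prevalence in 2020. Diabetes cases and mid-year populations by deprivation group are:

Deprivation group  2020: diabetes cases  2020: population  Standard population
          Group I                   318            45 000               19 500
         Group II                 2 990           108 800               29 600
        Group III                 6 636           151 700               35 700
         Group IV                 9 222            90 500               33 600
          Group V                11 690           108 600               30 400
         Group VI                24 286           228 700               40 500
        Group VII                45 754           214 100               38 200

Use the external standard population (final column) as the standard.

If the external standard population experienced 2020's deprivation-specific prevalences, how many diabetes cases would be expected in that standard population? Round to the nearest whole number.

21673

Deprivation-specific rates per 1 000 for 2020: 7.067, 27.482, 43.744, 101.901, 107.643, 106.192, 213.704.
Expected diabetes cases = Σ (standard pop × deprivation-specific rate ÷ 1 000)
= 19 500×7.067/1 000 + 29 600×27.482/1 000 + 35 700×43.744/1 000 + 33 600×101.901/1 000 + 30 400×107.643/1 000 + 40 500×106.192/1 000 + 38 200×213.704/1 000
= 137.80 + 813.46 + 1561.67 + 3423.86 + 3272.34 + 4300.76 + 8163.49 = 21673.37.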